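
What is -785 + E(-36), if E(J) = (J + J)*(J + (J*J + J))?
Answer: -88913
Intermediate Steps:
E(J) = 2*J*(J² + 2*J) (E(J) = (2*J)*(J + (J² + J)) = (2*J)*(J + (J + J²)) = (2*J)*(J² + 2*J) = 2*J*(J² + 2*J))
-785 + E(-36) = -785 + 2*(-36)²*(2 - 36) = -785 + 2*1296*(-34) = -785 - 88128 = -88913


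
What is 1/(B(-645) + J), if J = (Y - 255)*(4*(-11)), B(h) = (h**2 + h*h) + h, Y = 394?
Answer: 1/825289 ≈ 1.2117e-6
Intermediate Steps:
B(h) = h + 2*h**2 (B(h) = (h**2 + h**2) + h = 2*h**2 + h = h + 2*h**2)
J = -6116 (J = (394 - 255)*(4*(-11)) = 139*(-44) = -6116)
1/(B(-645) + J) = 1/(-645*(1 + 2*(-645)) - 6116) = 1/(-645*(1 - 1290) - 6116) = 1/(-645*(-1289) - 6116) = 1/(831405 - 6116) = 1/825289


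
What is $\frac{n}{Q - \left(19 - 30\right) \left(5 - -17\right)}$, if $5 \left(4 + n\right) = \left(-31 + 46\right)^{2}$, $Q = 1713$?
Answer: $\frac{41}{1955} \approx 0.020972$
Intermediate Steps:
$n = 41$ ($n = -4 + \frac{\left(-31 + 46\right)^{2}}{5} = -4 + \frac{15^{2}}{5} = -4 + \frac{1}{5} \cdot 225 = -4 + 45 = 41$)
$\frac{n}{Q - \left(19 - 30\right) \left(5 - -17\right)} = \frac{41}{1713 - \left(19 - 30\right) \left(5 - -17\right)} = \frac{41}{1713 - - 11 \left(5 + 17\right)} = \frac{41}{1713 - \left(-11\right) 22} = \frac{41}{1713 - -242} = \frac{41}{1713 + 242} = \frac{41}{1955}$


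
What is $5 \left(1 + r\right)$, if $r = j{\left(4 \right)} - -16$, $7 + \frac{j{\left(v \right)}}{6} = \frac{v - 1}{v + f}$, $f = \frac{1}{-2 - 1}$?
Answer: $- \frac{1105}{11} \approx -100.45$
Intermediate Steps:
$f = - \frac{1}{3}$ ($f = \frac{1}{-3} = - \frac{1}{3} \approx -0.33333$)
$j{\left(v \right)} = -42 + \frac{6 \left(-1 + v\right)}{- \frac{1}{3} + v}$ ($j{\left(v \right)} = -42 + 6 \frac{v - 1}{v - \frac{1}{3}} = -42 + 6 \frac{-1 + v}{- \frac{1}{3} + v} = -42 + \frac{6 \left(-1 + v\right)}{- \frac{1}{3} + v}$)
$r = - \frac{232}{11}$ ($r = \frac{12 \left(2 - 36\right)}{-1 + 3 \cdot 4} - -16 = \frac{12 \left(2 - 36\right)}{-1 + 12} + 16 = 12 \cdot \frac{1}{11} \left(-34\right) + 16 = - \frac{408}{11} + 16 = - \frac{232}{11} \approx -21.091$)
$5 \left(1 + r\right) = 5 \left(1 - \frac{232}{11}\right) = 5 \left(- \frac{221}{11}\right) = - \frac{1105}{11}$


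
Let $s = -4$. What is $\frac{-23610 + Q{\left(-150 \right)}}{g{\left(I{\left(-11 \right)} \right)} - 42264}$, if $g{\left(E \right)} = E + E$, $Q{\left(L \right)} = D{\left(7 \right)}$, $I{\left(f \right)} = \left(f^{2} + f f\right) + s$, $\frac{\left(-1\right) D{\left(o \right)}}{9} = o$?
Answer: $\frac{23673}{41788} \approx 0.5665$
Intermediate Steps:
$D{\left(o \right)} = - 9 o$
$I{\left(f \right)} = -4 + 2 f^{2}$ ($I{\left(f \right)} = \left(f^{2} + f f\right) - 4 = \left(f^{2} + f^{2}\right) - 4 = 2 f^{2} - 4 = -4 + 2 f^{2}$)
$Q{\left(L \right)} = -63$ ($Q{\left(L \right)} = \left(-9\right) 7 = -63$)
$g{\left(E \right)} = 2 E$
$\frac{-23610 + Q{\left(-150 \right)}}{g{\left(I{\left(-11 \right)} \right)} - 42264} = \frac{-23610 - 63}{2 \left(-4 + 2 \left(-11\right)^{2}\right) - 42264} = - \frac{23673}{2 \left(-4 + 2 \cdot 121\right) - 42264} = - \frac{23673}{2 \left(-4 + 242\right) - 42264} = - \frac{23673}{2 \cdot 238 - 42264} = - \frac{23673}{476 - 42264} = - \frac{23673}{-41788} = \left(-23673\right) \left(- \frac{1}{41788}\right) = \frac{23673}{41788}$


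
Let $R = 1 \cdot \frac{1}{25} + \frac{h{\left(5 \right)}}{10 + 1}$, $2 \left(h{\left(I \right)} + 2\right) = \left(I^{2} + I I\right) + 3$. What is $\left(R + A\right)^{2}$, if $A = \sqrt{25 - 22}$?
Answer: $\frac{2462509}{302500} + \frac{1247 \sqrt{3}}{275} \approx 15.995$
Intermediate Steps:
$A = \sqrt{3} \approx 1.732$
$h{\left(I \right)} = - \frac{1}{2} + I^{2}$ ($h{\left(I \right)} = -2 + \frac{\left(I^{2} + I I\right) + 3}{2} = -2 + \frac{\left(I^{2} + I^{2}\right) + 3}{2} = -2 + \frac{2 I^{2} + 3}{2} = -2 + \frac{3 + 2 I^{2}}{2} = -2 + \left(\frac{3}{2} + I^{2}\right) = - \frac{1}{2} + I^{2}$)
$R = \frac{1247}{550}$ ($R = 1 \cdot \frac{1}{25} + \frac{- \frac{1}{2} + 5^{2}}{10 + 1} = 1 \cdot \frac{1}{25} + \frac{- \frac{1}{2} + 25}{11} = \frac{1}{25} + \frac{49}{2} \cdot \frac{1}{11} = \frac{1}{25} + \frac{49}{22} = \frac{1247}{550} \approx 2.2673$)
$\left(R + A\right)^{2} = \left(\frac{1247}{550} + \sqrt{3}\right)^{2}$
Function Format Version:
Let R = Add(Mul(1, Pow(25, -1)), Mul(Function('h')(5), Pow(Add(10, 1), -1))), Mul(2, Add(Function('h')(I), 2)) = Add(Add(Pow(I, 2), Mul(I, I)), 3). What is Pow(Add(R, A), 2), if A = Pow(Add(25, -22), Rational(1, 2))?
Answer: Add(Rational(2462509, 302500), Mul(Rational(1247, 275), Pow(3, Rational(1, 2)))) ≈ 15.995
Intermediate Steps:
A = Pow(3, Rational(1, 2)) ≈ 1.7320
Function('h')(I) = Add(Rational(-1, 2), Pow(I, 2)) (Function('h')(I) = Add(-2, Mul(Rational(1, 2), Add(Add(Pow(I, 2), Mul(I, I)), 3))) = Add(-2, Mul(Rational(1, 2), Add(Add(Pow(I, 2), Pow(I, 2)), 3))) = Add(-2, Mul(Rational(1, 2), Add(Mul(2, Pow(I, 2)), 3))) = Add(-2, Mul(Rational(1, 2), Add(3, Mul(2, Pow(I, 2))))) = Add(-2, Add(Rational(3, 2), Pow(I, 2))) = Add(Rational(-1, 2), Pow(I, 2)))
R = Rational(1247, 550) (R = Add(Mul(1, Pow(25, -1)), Mul(Add(Rational(-1, 2), Pow(5, 2)), Pow(Add(10, 1), -1))) = Add(Mul(1, Rational(1, 25)), Mul(Add(Rational(-1, 2), 25), Pow(11, -1))) = Add(Rational(1, 25), Mul(Rational(49, 2), Rational(1, 11))) = Add(Rational(1, 25), Rational(49, 22)) = Rational(1247, 550) ≈ 2.2673)
Pow(Add(R, A), 2) = Pow(Add(Rational(1247, 550), Pow(3, Rational(1, 2))), 2)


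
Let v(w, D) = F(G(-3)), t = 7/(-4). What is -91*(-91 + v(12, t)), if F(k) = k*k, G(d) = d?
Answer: 7462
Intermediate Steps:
t = -7/4 (t = 7*(-¼) = -7/4 ≈ -1.7500)
F(k) = k²
v(w, D) = 9 (v(w, D) = (-3)² = 9)
-91*(-91 + v(12, t)) = -91*(-91 + 9) = -91*(-82) = 7462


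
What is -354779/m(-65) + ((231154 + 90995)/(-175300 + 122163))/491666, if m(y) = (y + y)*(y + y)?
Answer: -4634419820099309/220761795244900 ≈ -20.993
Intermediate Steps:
m(y) = 4*y**2 (m(y) = (2*y)*(2*y) = 4*y**2)
-354779/m(-65) + ((231154 + 90995)/(-175300 + 122163))/491666 = -354779/(4*(-65)**2) + ((231154 + 90995)/(-175300 + 122163))/491666 = -354779/(4*4225) + (322149/(-53137))*(1/491666) = -354779/16900 + (322149*(-1/53137))*(1/491666) = -354779*1/16900 - 322149/53137*1/491666 = -354779/16900 - 322149/26125656242 = -4634419820099309/220761795244900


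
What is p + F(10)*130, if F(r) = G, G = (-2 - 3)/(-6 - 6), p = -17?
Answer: 223/6 ≈ 37.167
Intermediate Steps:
G = 5/12 (G = -5/(-12) = -5*(-1/12) = 5/12 ≈ 0.41667)
F(r) = 5/12
p + F(10)*130 = -17 + (5/12)*130 = -17 + 325/6 = 223/6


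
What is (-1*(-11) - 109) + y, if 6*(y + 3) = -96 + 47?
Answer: -655/6 ≈ -109.17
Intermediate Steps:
y = -67/6 (y = -3 + (-96 + 47)/6 = -3 + (⅙)*(-49) = -3 - 49/6 = -67/6 ≈ -11.167)
(-1*(-11) - 109) + y = (-1*(-11) - 109) - 67/6 = (11 - 109) - 67/6 = -98 - 67/6 = -655/6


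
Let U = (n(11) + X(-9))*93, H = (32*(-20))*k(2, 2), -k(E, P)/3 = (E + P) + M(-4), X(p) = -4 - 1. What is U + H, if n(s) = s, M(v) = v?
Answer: 558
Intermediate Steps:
X(p) = -5
k(E, P) = 12 - 3*E - 3*P (k(E, P) = -3*((E + P) - 4) = -3*(-4 + E + P) = 12 - 3*E - 3*P)
H = 0 (H = (32*(-20))*(12 - 3*2 - 3*2) = -640*(12 - 6 - 6) = -640*0 = 0)
U = 558 (U = (11 - 5)*93 = 6*93 = 558)
U + H = 558 + 0 = 558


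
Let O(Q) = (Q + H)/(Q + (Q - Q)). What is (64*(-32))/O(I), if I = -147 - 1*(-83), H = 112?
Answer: 8192/3 ≈ 2730.7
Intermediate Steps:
I = -64 (I = -147 + 83 = -64)
O(Q) = (112 + Q)/Q (O(Q) = (Q + 112)/(Q + (Q - Q)) = (112 + Q)/(Q + 0) = (112 + Q)/Q)
(64*(-32))/O(I) = (64*(-32))/(((112 - 64)/(-64))) = -2048/((-1/64*48)) = -2048/(-3/4) = -2048*(-4/3) = 8192/3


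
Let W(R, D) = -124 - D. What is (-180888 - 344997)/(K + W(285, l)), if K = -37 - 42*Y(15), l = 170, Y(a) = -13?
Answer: -105177/43 ≈ -2446.0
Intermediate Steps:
K = 509 (K = -37 - 42*(-13) = -37 + 546 = 509)
(-180888 - 344997)/(K + W(285, l)) = (-180888 - 344997)/(509 + (-124 - 1*170)) = -525885/(509 + (-124 - 170)) = -525885/(509 - 294) = -525885/215 = -525885*1/215 = -105177/43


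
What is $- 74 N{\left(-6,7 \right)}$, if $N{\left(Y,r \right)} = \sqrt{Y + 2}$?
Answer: $- 148 i \approx - 148.0 i$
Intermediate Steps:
$N{\left(Y,r \right)} = \sqrt{2 + Y}$
$- 74 N{\left(-6,7 \right)} = - 74 \sqrt{2 - 6} = - 74 \sqrt{-4} = - 74 \cdot 2 i = - 148 i$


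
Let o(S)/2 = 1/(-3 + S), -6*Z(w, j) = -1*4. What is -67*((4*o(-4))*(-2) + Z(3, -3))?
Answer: -4154/21 ≈ -197.81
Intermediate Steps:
Z(w, j) = 2/3 (Z(w, j) = -(-1)*4/6 = -1/6*(-4) = 2/3)
o(S) = 2/(-3 + S)
-67*((4*o(-4))*(-2) + Z(3, -3)) = -67*((4*(2/(-3 - 4)))*(-2) + 2/3) = -67*((4*(2/(-7)))*(-2) + 2/3) = -67*((4*(2*(-1/7)))*(-2) + 2/3) = -67*((4*(-2/7))*(-2) + 2/3) = -67*(-8/7*(-2) + 2/3) = -67*(16/7 + 2/3) = -67*62/21 = -4154/21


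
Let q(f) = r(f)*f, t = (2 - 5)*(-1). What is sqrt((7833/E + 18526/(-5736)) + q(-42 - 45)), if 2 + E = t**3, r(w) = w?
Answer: sqrt(405055361373)/7170 ≈ 88.764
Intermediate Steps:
t = 3 (t = -3*(-1) = 3)
q(f) = f**2 (q(f) = f*f = f**2)
E = 25 (E = -2 + 3**3 = -2 + 27 = 25)
sqrt((7833/E + 18526/(-5736)) + q(-42 - 45)) = sqrt((7833/25 + 18526/(-5736)) + (-42 - 45)**2) = sqrt((7833*(1/25) + 18526*(-1/5736)) + (-87)**2) = sqrt((7833/25 - 9263/2868) + 7569) = sqrt(22233469/71700 + 7569) = sqrt(564930769/71700) = sqrt(405055361373)/7170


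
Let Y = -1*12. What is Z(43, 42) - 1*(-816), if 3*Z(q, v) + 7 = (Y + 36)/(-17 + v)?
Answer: 61049/75 ≈ 813.99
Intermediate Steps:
Y = -12
Z(q, v) = -7/3 + 8/(-17 + v) (Z(q, v) = -7/3 + ((-12 + 36)/(-17 + v))/3 = -7/3 + (24/(-17 + v))/3 = -7/3 + 8/(-17 + v))
Z(43, 42) - 1*(-816) = (143 - 7*42)/(3*(-17 + 42)) - 1*(-816) = (⅓)*(143 - 294)/25 + 816 = (⅓)*(1/25)*(-151) + 816 = -151/75 + 816 = 61049/75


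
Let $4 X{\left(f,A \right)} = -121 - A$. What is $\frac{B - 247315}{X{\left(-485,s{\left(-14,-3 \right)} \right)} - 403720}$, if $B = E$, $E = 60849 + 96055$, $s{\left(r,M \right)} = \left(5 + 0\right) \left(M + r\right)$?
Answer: $\frac{90411}{403729} \approx 0.22394$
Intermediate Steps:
$s{\left(r,M \right)} = 5 M + 5 r$ ($s{\left(r,M \right)} = 5 \left(M + r\right) = 5 M + 5 r$)
$X{\left(f,A \right)} = - \frac{121}{4} - \frac{A}{4}$ ($X{\left(f,A \right)} = \frac{-121 - A}{4} = - \frac{121}{4} - \frac{A}{4}$)
$E = 156904$
$B = 156904$
$\frac{B - 247315}{X{\left(-485,s{\left(-14,-3 \right)} \right)} - 403720} = \frac{156904 - 247315}{\left(- \frac{121}{4} - \frac{5 \left(-3\right) + 5 \left(-14\right)}{4}\right) - 403720} = - \frac{90411}{\left(- \frac{121}{4} - \frac{-15 - 70}{4}\right) - 403720} = - \frac{90411}{\left(- \frac{121}{4} - - \frac{85}{4}\right) - 403720} = - \frac{90411}{\left(- \frac{121}{4} + \frac{85}{4}\right) - 403720} = - \frac{90411}{-9 - 403720} = - \frac{90411}{-403729} = \left(-90411\right) \left(- \frac{1}{403729}\right) = \frac{90411}{403729}$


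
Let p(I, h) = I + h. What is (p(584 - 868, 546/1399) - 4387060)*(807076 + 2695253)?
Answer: -21496923139450590/1399 ≈ -1.5366e+13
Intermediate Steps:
(p(584 - 868, 546/1399) - 4387060)*(807076 + 2695253) = (((584 - 868) + 546/1399) - 4387060)*(807076 + 2695253) = ((-284 + 546*(1/1399)) - 4387060)*3502329 = ((-284 + 546/1399) - 4387060)*3502329 = (-396770/1399 - 4387060)*3502329 = -6137893710/1399*3502329 = -21496923139450590/1399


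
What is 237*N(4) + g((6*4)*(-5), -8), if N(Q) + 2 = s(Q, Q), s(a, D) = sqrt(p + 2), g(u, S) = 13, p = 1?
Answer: -461 + 237*sqrt(3) ≈ -50.504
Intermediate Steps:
s(a, D) = sqrt(3) (s(a, D) = sqrt(1 + 2) = sqrt(3))
N(Q) = -2 + sqrt(3)
237*N(4) + g((6*4)*(-5), -8) = 237*(-2 + sqrt(3)) + 13 = (-474 + 237*sqrt(3)) + 13 = -461 + 237*sqrt(3)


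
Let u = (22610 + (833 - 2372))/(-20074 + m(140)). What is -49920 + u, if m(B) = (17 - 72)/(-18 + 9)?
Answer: -9016290759/180611 ≈ -49921.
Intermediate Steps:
m(B) = 55/9 (m(B) = -55/(-9) = -55*(-⅑) = 55/9)
u = -189639/180611 (u = (22610 + (833 - 2372))/(-20074 + 55/9) = (22610 - 1539)/(-180611/9) = 21071*(-9/180611) = -189639/180611 ≈ -1.0500)
-49920 + u = -49920 - 189639/180611 = -9016290759/180611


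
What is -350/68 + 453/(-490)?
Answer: -25288/4165 ≈ -6.0715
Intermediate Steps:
-350/68 + 453/(-490) = -350*1/68 + 453*(-1/490) = -175/34 - 453/490 = -25288/4165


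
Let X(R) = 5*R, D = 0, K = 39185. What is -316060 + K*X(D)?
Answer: -316060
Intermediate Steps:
-316060 + K*X(D) = -316060 + 39185*(5*0) = -316060 + 39185*0 = -316060 + 0 = -316060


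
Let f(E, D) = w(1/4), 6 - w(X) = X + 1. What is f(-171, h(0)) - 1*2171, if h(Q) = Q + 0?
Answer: -8665/4 ≈ -2166.3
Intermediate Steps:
h(Q) = Q
w(X) = 5 - X (w(X) = 6 - (X + 1) = 6 - (1 + X) = 6 + (-1 - X) = 5 - X)
f(E, D) = 19/4 (f(E, D) = 5 - 1/4 = 5 - 1*¼ = 5 - ¼ = 19/4)
f(-171, h(0)) - 1*2171 = 19/4 - 1*2171 = 19/4 - 2171 = -8665/4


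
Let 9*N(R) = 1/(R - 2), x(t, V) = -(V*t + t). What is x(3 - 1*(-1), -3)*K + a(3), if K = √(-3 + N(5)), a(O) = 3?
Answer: 3 + 32*I*√15/9 ≈ 3.0 + 13.771*I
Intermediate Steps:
x(t, V) = -t - V*t (x(t, V) = -(t + V*t) = -t - V*t)
N(R) = 1/(9*(-2 + R)) (N(R) = 1/(9*(R - 2)) = 1/(9*(-2 + R)))
K = 4*I*√15/9 (K = √(-3 + 1/(9*(-2 + 5))) = √(-3 + (⅑)/3) = √(-3 + (⅑)*(⅓)) = √(-3 + 1/27) = √(-80/27) = 4*I*√15/9 ≈ 1.7213*I)
x(3 - 1*(-1), -3)*K + a(3) = (-(3 - 1*(-1))*(1 - 3))*(4*I*√15/9) + 3 = (-1*(3 + 1)*(-2))*(4*I*√15/9) + 3 = (-1*4*(-2))*(4*I*√15/9) + 3 = 8*(4*I*√15/9) + 3 = 32*I*√15/9 + 3 = 3 + 32*I*√15/9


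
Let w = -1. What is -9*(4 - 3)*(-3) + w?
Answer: 26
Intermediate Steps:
-9*(4 - 3)*(-3) + w = -9*(4 - 3)*(-3) - 1 = -9*(-3) - 1 = 27 - 1 = 26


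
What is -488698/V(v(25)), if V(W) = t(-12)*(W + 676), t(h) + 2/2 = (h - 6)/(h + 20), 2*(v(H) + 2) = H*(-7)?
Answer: 3909584/15249 ≈ 256.38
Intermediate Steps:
v(H) = -2 - 7*H/2 (v(H) = -2 + (H*(-7))/2 = -2 + (-7*H)/2 = -2 - 7*H/2)
t(h) = -1 + (-6 + h)/(20 + h) (t(h) = -1 + (h - 6)/(h + 20) = -1 + (-6 + h)/(20 + h))
V(W) = -2197 - 13*W/4 (V(W) = (-26/(20 - 12))*(W + 676) = (-26/8)*(676 + W) = (-26*⅛)*(676 + W) = -13*(676 + W)/4 = -2197 - 13*W/4)
-488698/V(v(25)) = -488698/(-2197 - 13*(-2 - 7/2*25)/4) = -488698/(-2197 - 13*(-2 - 175/2)/4) = -488698/(-2197 - 13/4*(-179/2)) = -488698/(-2197 + 2327/8) = -488698/(-15249/8) = -488698*(-8/15249) = 3909584/15249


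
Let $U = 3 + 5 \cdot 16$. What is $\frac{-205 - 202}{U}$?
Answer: $- \frac{407}{83} \approx -4.9036$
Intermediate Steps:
$U = 83$ ($U = 3 + 80 = 83$)
$\frac{-205 - 202}{U} = \frac{-205 - 202}{83} = \left(-205 - 202\right) \frac{1}{83} = \left(-407\right) \frac{1}{83} = - \frac{407}{83}$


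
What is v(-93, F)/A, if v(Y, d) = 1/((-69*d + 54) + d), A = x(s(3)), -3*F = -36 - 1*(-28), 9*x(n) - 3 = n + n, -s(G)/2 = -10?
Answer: -27/16426 ≈ -0.0016437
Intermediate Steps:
s(G) = 20 (s(G) = -2*(-10) = 20)
x(n) = 1/3 + 2*n/9 (x(n) = 1/3 + (n + n)/9 = 1/3 + (2*n)/9 = 1/3 + 2*n/9)
F = 8/3 (F = -(-36 - 1*(-28))/3 = -(-36 + 28)/3 = -1/3*(-8) = 8/3 ≈ 2.6667)
A = 43/9 (A = 1/3 + (2/9)*20 = 1/3 + 40/9 = 43/9 ≈ 4.7778)
v(Y, d) = 1/(54 - 68*d) (v(Y, d) = 1/((54 - 69*d) + d) = 1/(54 - 68*d))
v(-93, F)/A = (-1/(-54 + 68*(8/3)))/(43/9) = -1/(-54 + 544/3)*(9/43) = -1/382/3*(9/43) = -1*3/382*(9/43) = -3/382*9/43 = -27/16426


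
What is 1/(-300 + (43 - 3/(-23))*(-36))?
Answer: -23/42612 ≈ -0.00053975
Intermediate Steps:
1/(-300 + (43 - 3/(-23))*(-36)) = 1/(-300 + (43 - 3*(-1/23))*(-36)) = 1/(-300 + (43 + 3/23)*(-36)) = 1/(-300 + (992/23)*(-36)) = 1/(-300 - 35712/23) = 1/(-42612/23) = -23/42612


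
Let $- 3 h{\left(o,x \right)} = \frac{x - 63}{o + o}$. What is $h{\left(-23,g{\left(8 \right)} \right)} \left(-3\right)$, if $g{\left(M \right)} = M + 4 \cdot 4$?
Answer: $\frac{39}{46} \approx 0.84783$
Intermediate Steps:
$g{\left(M \right)} = 16 + M$ ($g{\left(M \right)} = M + 16 = 16 + M$)
$h{\left(o,x \right)} = - \frac{-63 + x}{6 o}$ ($h{\left(o,x \right)} = - \frac{\left(x - 63\right) \frac{1}{o + o}}{3} = - \frac{\left(-63 + x\right) \frac{1}{2 o}}{3} = - \frac{\frac{1}{2} \frac{1}{o} \left(-63 + x\right)}{3} = - \frac{-63 + x}{6 o}$)
$h{\left(-23,g{\left(8 \right)} \right)} \left(-3\right) = \frac{63 - \left(16 + 8\right)}{6 \left(-23\right)} \left(-3\right) = \frac{1}{6} \left(- \frac{1}{23}\right) \left(63 - 24\right) \left(-3\right) = \frac{1}{6} \left(- \frac{1}{23}\right) 39 \left(-3\right) = \left(- \frac{13}{46}\right) \left(-3\right) = \frac{39}{46}$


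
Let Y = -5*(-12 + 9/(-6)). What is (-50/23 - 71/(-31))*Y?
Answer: 11205/1426 ≈ 7.8576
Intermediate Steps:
Y = 135/2 (Y = -5*(-12 + 9*(-⅙)) = -5*(-12 - 3/2) = -5*(-27/2) = 135/2 ≈ 67.500)
(-50/23 - 71/(-31))*Y = (-50/23 - 71/(-31))*(135/2) = (-50*1/23 - 71*(-1/31))*(135/2) = (-50/23 + 71/31)*(135/2) = (83/713)*(135/2) = 11205/1426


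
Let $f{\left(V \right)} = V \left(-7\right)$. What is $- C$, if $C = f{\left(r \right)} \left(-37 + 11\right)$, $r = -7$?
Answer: $1274$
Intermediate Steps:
$f{\left(V \right)} = - 7 V$
$C = -1274$ ($C = \left(-7\right) \left(-7\right) \left(-37 + 11\right) = 49 \left(-26\right) = -1274$)
$- C = \left(-1\right) \left(-1274\right) = 1274$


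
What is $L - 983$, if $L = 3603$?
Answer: $2620$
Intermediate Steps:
$L - 983 = 3603 - 983 = 2620$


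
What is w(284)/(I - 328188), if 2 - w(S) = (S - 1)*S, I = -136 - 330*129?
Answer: 40185/185447 ≈ 0.21669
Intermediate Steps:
I = -42706 (I = -136 - 42570 = -42706)
w(S) = 2 - S*(-1 + S) (w(S) = 2 - (S - 1)*S = 2 - (-1 + S)*S = 2 - S*(-1 + S))
w(284)/(I - 328188) = (2 + 284 - 1*284²)/(-42706 - 328188) = (2 + 284 - 1*80656)/(-370894) = (2 + 284 - 80656)*(-1/370894) = -80370*(-1/370894) = 40185/185447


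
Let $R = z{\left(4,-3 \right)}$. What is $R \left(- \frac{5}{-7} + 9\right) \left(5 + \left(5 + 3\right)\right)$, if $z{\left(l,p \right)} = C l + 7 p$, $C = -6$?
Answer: $- \frac{39780}{7} \approx -5682.9$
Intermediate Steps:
$z{\left(l,p \right)} = - 6 l + 7 p$
$R = -45$ ($R = \left(-6\right) 4 + 7 \left(-3\right) = -24 - 21 = -45$)
$R \left(- \frac{5}{-7} + 9\right) \left(5 + \left(5 + 3\right)\right) = - 45 \left(- \frac{5}{-7} + 9\right) \left(5 + \left(5 + 3\right)\right) = - 45 \left(\left(-5\right) \left(- \frac{1}{7}\right) + 9\right) \left(5 + 8\right) = - 45 \left(\frac{5}{7} + 9\right) 13 = - 45 \cdot \frac{68}{7} \cdot 13 = \left(-45\right) \frac{884}{7} = - \frac{39780}{7}$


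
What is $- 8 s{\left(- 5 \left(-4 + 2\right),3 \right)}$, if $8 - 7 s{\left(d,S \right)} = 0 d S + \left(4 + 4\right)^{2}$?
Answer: $64$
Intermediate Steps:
$s{\left(d,S \right)} = -8$ ($s{\left(d,S \right)} = \frac{8}{7} - \frac{0 d S + \left(4 + 4\right)^{2}}{7} = \frac{8}{7} - \frac{0 S + 8^{2}}{7} = \frac{8}{7} - \frac{0 + 64}{7} = \frac{8}{7} - \frac{64}{7} = -8$)
$- 8 s{\left(- 5 \left(-4 + 2\right),3 \right)} = \left(-8\right) \left(-8\right) = 64$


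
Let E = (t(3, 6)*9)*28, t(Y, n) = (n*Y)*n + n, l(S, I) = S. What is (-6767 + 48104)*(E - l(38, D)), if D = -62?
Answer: 1185958530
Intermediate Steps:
t(Y, n) = n + Y*n² (t(Y, n) = (Y*n)*n + n = Y*n² + n = n + Y*n²)
E = 28728 (E = ((6*(1 + 3*6))*9)*28 = ((6*(1 + 18))*9)*28 = ((6*19)*9)*28 = (114*9)*28 = 1026*28 = 28728)
(-6767 + 48104)*(E - l(38, D)) = (-6767 + 48104)*(28728 - 1*38) = 41337*(28728 - 38) = 41337*28690 = 1185958530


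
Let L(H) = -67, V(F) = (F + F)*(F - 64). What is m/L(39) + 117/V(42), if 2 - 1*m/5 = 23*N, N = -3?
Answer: -221293/41272 ≈ -5.3618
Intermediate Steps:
V(F) = 2*F*(-64 + F) (V(F) = (2*F)*(-64 + F) = 2*F*(-64 + F))
m = 355 (m = 10 - 115*(-3) = 10 - 5*(-69) = 10 + 345 = 355)
m/L(39) + 117/V(42) = 355/(-67) + 117/((2*42*(-64 + 42))) = 355*(-1/67) + 117/((2*42*(-22))) = -355/67 + 117/(-1848) = -355/67 + 117*(-1/1848) = -355/67 - 39/616 = -221293/41272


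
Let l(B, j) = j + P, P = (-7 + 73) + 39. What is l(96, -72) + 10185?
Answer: 10218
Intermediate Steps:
P = 105 (P = 66 + 39 = 105)
l(B, j) = 105 + j (l(B, j) = j + 105 = 105 + j)
l(96, -72) + 10185 = (105 - 72) + 10185 = 33 + 10185 = 10218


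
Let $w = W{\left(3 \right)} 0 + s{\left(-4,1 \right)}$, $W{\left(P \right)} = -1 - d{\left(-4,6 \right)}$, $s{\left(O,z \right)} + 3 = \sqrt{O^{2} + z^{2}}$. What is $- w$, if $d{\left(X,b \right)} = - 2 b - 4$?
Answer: $3 - \sqrt{17} \approx -1.1231$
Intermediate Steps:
$d{\left(X,b \right)} = -4 - 2 b$
$s{\left(O,z \right)} = -3 + \sqrt{O^{2} + z^{2}}$
$W{\left(P \right)} = 15$ ($W{\left(P \right)} = -1 - \left(-4 - 12\right) = -1 - -16 = -1 + 16 = 15$)
$w = -3 + \sqrt{17}$ ($w = 15 \cdot 0 - \left(3 - \sqrt{\left(-4\right)^{2} + 1^{2}}\right) = 0 - \left(3 - \sqrt{16 + 1}\right) = 0 - \left(3 - \sqrt{17}\right) = -3 + \sqrt{17} \approx 1.1231$)
$- w = - (-3 + \sqrt{17}) = 3 - \sqrt{17}$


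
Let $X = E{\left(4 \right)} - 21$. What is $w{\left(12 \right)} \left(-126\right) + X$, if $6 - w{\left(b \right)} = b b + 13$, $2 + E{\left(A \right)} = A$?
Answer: $19007$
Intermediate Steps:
$E{\left(A \right)} = -2 + A$
$X = -19$ ($X = \left(-2 + 4\right) - 21 = 2 - 21 = -19$)
$w{\left(b \right)} = -7 - b^{2}$ ($w{\left(b \right)} = 6 - \left(b b + 13\right) = 6 - \left(b^{2} + 13\right) = 6 - \left(13 + b^{2}\right) = -7 - b^{2}$)
$w{\left(12 \right)} \left(-126\right) + X = \left(-7 - 12^{2}\right) \left(-126\right) - 19 = \left(-7 - 144\right) \left(-126\right) - 19 = \left(-151\right) \left(-126\right) - 19 = 19026 - 19 = 19007$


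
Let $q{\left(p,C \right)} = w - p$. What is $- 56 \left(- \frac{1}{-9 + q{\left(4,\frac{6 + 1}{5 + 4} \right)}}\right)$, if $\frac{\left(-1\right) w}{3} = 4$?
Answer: $- \frac{56}{25} \approx -2.24$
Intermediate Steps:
$w = -12$ ($w = \left(-3\right) 4 = -12$)
$q{\left(p,C \right)} = -12 - p$
$- 56 \left(- \frac{1}{-9 + q{\left(4,\frac{6 + 1}{5 + 4} \right)}}\right) = - 56 \left(- \frac{1}{-9 - 16}\right) = - 56 \left(- \frac{1}{-25}\right) = - 56 \left(\left(-1\right) \left(- \frac{1}{25}\right)\right) = \left(-56\right) \frac{1}{25} = - \frac{56}{25}$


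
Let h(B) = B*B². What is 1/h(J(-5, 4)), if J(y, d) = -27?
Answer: -1/19683 ≈ -5.0805e-5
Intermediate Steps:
h(B) = B³
1/h(J(-5, 4)) = 1/((-27)³) = 1/(-19683) = -1/19683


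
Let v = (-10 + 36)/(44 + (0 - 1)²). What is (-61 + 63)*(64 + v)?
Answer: 5812/45 ≈ 129.16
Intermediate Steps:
v = 26/45 (v = 26/(44 + (-1)²) = 26/(44 + 1) = 26/45 ≈ 0.57778)
(-61 + 63)*(64 + v) = (-61 + 63)*(64 + 26/45) = 2*(2906/45) = 5812/45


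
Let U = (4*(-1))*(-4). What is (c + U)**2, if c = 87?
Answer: 10609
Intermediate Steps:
U = 16 (U = -4*(-4) = 16)
(c + U)**2 = (87 + 16)**2 = 103**2 = 10609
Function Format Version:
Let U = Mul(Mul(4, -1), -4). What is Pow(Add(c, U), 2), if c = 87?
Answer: 10609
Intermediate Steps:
U = 16 (U = Mul(-4, -4) = 16)
Pow(Add(c, U), 2) = Pow(Add(87, 16), 2) = Pow(103, 2) = 10609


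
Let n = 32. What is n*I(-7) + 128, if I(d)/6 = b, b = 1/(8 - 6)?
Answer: 224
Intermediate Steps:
b = ½ (b = 1/2 = ½ ≈ 0.50000)
I(d) = 3 (I(d) = 6*(½) = 3)
n*I(-7) + 128 = 32*3 + 128 = 96 + 128 = 224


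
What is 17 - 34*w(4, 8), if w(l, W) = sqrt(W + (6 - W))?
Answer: 17 - 34*sqrt(6) ≈ -66.283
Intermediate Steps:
w(l, W) = sqrt(6)
17 - 34*w(4, 8) = 17 - 34*sqrt(6)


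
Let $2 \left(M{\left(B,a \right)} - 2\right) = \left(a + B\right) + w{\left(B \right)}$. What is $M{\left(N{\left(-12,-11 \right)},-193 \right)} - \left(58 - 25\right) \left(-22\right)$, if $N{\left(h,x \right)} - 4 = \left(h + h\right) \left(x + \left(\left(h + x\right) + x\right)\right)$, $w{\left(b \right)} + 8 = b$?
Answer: $\frac{3423}{2} \approx 1711.5$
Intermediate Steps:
$w{\left(b \right)} = -8 + b$
$N{\left(h,x \right)} = 4 + 2 h \left(h + 3 x\right)$ ($N{\left(h,x \right)} = 4 + \left(h + h\right) \left(x + \left(\left(h + x\right) + x\right)\right) = 4 + 2 h \left(x + \left(h + 2 x\right)\right) = 4 + 2 h \left(h + 3 x\right)$)
$M{\left(B,a \right)} = -2 + B + \frac{a}{2}$ ($M{\left(B,a \right)} = 2 + \frac{\left(a + B\right) + \left(-8 + B\right)}{2} = 2 + \frac{\left(B + a\right) + \left(-8 + B\right)}{2} = 2 + \frac{-8 + a + 2 B}{2} = 2 + \left(-4 + B + \frac{a}{2}\right) = -2 + B + \frac{a}{2}$)
$M{\left(N{\left(-12,-11 \right)},-193 \right)} - \left(58 - 25\right) \left(-22\right) = \left(-2 + \left(4 + 2 \left(-12\right)^{2} + 6 \left(-12\right) \left(-11\right)\right) + \frac{1}{2} \left(-193\right)\right) - \left(58 - 25\right) \left(-22\right) = \left(-2 + \left(4 + 2 \cdot 144 + 792\right) - \frac{193}{2}\right) - 33 \left(-22\right) = \left(-2 + \left(4 + 288 + 792\right) - \frac{193}{2}\right) - -726 = \left(-2 + 1084 - \frac{193}{2}\right) + 726 = \frac{1971}{2} + 726 = \frac{3423}{2}$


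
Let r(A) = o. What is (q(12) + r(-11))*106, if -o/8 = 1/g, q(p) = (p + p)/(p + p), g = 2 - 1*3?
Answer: 954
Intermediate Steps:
g = -1 (g = 2 - 3 = -1)
q(p) = 1 (q(p) = (2*p)/((2*p)) = (2*p)*(1/(2*p)) = 1)
o = 8 (o = -8/(-1) = -8*(-1) = 8)
r(A) = 8
(q(12) + r(-11))*106 = (1 + 8)*106 = 9*106 = 954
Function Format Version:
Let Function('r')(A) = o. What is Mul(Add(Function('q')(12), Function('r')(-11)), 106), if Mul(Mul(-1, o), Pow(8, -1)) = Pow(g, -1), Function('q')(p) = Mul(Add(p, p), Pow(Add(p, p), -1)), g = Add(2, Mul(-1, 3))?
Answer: 954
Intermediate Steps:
g = -1 (g = Add(2, -3) = -1)
Function('q')(p) = 1 (Function('q')(p) = Mul(Mul(2, p), Pow(Mul(2, p), -1)) = Mul(Mul(2, p), Mul(Rational(1, 2), Pow(p, -1))) = 1)
o = 8 (o = Mul(-8, Pow(-1, -1)) = Mul(-8, -1) = 8)
Function('r')(A) = 8
Mul(Add(Function('q')(12), Function('r')(-11)), 106) = Mul(Add(1, 8), 106) = Mul(9, 106) = 954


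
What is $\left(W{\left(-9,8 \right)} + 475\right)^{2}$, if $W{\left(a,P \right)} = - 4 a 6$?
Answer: $477481$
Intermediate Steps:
$W{\left(a,P \right)} = - 24 a$
$\left(W{\left(-9,8 \right)} + 475\right)^{2} = \left(\left(-24\right) \left(-9\right) + 475\right)^{2} = \left(216 + 475\right)^{2} = 691^{2} = 477481$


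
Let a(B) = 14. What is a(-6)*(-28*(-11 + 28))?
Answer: -6664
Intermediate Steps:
a(-6)*(-28*(-11 + 28)) = 14*(-28*(-11 + 28)) = 14*(-28*17) = 14*(-476) = -6664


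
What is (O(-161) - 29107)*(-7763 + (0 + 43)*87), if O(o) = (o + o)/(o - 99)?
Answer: 7609119239/65 ≈ 1.1706e+8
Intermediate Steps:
O(o) = 2*o/(-99 + o) (O(o) = (2*o)/(-99 + o) = 2*o/(-99 + o))
(O(-161) - 29107)*(-7763 + (0 + 43)*87) = (2*(-161)/(-99 - 161) - 29107)*(-7763 + (0 + 43)*87) = (2*(-161)/(-260) - 29107)*(-7763 + 43*87) = (2*(-161)*(-1/260) - 29107)*(-7763 + 3741) = (161/130 - 29107)*(-4022) = -3783749/130*(-4022) = 7609119239/65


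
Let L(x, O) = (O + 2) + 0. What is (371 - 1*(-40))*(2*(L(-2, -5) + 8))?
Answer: 4110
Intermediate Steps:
L(x, O) = 2 + O (L(x, O) = (2 + O) + 0 = 2 + O)
(371 - 1*(-40))*(2*(L(-2, -5) + 8)) = (371 - 1*(-40))*(2*((2 - 5) + 8)) = (371 + 40)*(2*(-3 + 8)) = 411*(2*5) = 411*10 = 4110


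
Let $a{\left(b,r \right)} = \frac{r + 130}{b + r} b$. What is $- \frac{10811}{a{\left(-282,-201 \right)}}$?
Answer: $\frac{1740571}{6674} \approx 260.8$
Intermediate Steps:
$a{\left(b,r \right)} = \frac{b \left(130 + r\right)}{b + r}$ ($a{\left(b,r \right)} = \frac{130 + r}{b + r} b = \frac{b \left(130 + r\right)}{b + r}$)
$- \frac{10811}{a{\left(-282,-201 \right)}} = - \frac{10811}{\left(-282\right) \frac{1}{-282 - 201} \left(130 - 201\right)} = - \frac{10811}{\left(-282\right) \frac{1}{-483} \left(-71\right)} = - \frac{10811}{\left(-282\right) \left(- \frac{1}{483}\right) \left(-71\right)} = - \frac{10811}{- \frac{6674}{161}} = \left(-10811\right) \left(- \frac{161}{6674}\right) = \frac{1740571}{6674}$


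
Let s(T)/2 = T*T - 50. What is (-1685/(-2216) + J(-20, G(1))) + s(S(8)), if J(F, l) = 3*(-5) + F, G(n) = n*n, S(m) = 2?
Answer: -279747/2216 ≈ -126.24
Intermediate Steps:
G(n) = n²
J(F, l) = -15 + F
s(T) = -100 + 2*T² (s(T) = 2*(T*T - 50) = 2*(T² - 50) = 2*(-50 + T²) = -100 + 2*T²)
(-1685/(-2216) + J(-20, G(1))) + s(S(8)) = (-1685/(-2216) + (-15 - 20)) + (-100 + 2*2²) = (-1685*(-1/2216) - 35) + (-100 + 2*4) = (1685/2216 - 35) + (-100 + 8) = -75875/2216 - 92 = -279747/2216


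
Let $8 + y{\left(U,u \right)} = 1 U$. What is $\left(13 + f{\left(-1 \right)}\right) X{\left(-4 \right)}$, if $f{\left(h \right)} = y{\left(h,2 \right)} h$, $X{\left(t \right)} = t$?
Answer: $-88$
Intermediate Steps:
$y{\left(U,u \right)} = -8 + U$ ($y{\left(U,u \right)} = -8 + 1 U = -8 + U$)
$f{\left(h \right)} = h \left(-8 + h\right)$ ($f{\left(h \right)} = \left(-8 + h\right) h = h \left(-8 + h\right)$)
$\left(13 + f{\left(-1 \right)}\right) X{\left(-4 \right)} = \left(13 - \left(-8 - 1\right)\right) \left(-4\right) = \left(13 - -9\right) \left(-4\right) = \left(13 + 9\right) \left(-4\right) = 22 \left(-4\right) = -88$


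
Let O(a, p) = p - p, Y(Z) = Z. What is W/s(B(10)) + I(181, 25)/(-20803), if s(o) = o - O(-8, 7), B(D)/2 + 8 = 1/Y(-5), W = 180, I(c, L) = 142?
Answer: -131932/12013 ≈ -10.982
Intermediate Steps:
O(a, p) = 0
B(D) = -82/5 (B(D) = -16 + 2/(-5) = -16 + 2*(-⅕) = -16 - ⅖ = -82/5)
s(o) = o (s(o) = o - 1*0 = o + 0 = o)
W/s(B(10)) + I(181, 25)/(-20803) = 180/(-82/5) + 142/(-20803) = 180*(-5/82) + 142*(-1/20803) = -450/41 - 2/293 = -131932/12013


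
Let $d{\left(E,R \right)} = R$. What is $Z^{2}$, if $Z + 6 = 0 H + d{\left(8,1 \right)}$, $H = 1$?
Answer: $25$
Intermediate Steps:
$Z = -5$ ($Z = -6 + \left(0 \cdot 1 + 1\right) = -6 + \left(0 + 1\right) = -6 + 1 = -5$)
$Z^{2} = \left(-5\right)^{2} = 25$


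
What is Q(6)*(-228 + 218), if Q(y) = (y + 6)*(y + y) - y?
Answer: -1380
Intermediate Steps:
Q(y) = -y + 2*y*(6 + y) (Q(y) = (6 + y)*(2*y) - y = 2*y*(6 + y) - y = -y + 2*y*(6 + y))
Q(6)*(-228 + 218) = (6*(11 + 2*6))*(-228 + 218) = (6*(11 + 12))*(-10) = (6*23)*(-10) = 138*(-10) = -1380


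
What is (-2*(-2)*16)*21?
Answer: 1344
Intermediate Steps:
(-2*(-2)*16)*21 = (4*16)*21 = 64*21 = 1344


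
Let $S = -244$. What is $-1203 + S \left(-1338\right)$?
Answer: $325269$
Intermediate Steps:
$-1203 + S \left(-1338\right) = -1203 - -326472 = -1203 + 326472 = 325269$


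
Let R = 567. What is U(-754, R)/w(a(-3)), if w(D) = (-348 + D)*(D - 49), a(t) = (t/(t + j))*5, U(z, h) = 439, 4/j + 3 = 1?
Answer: 439/15870 ≈ 0.027662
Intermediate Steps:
j = -2 (j = 4/(-3 + 1) = 4/(-2) = 4*(-½) = -2)
a(t) = 5*t/(-2 + t) (a(t) = (t/(t - 2))*5 = (t/(-2 + t))*5 = 5*t/(-2 + t))
w(D) = (-348 + D)*(-49 + D)
U(-754, R)/w(a(-3)) = 439/(17052 + (5*(-3)/(-2 - 3))² - 1985*(-3)/(-2 - 3)) = 439/(17052 + (5*(-3)/(-5))² - 1985*(-3)/(-5)) = 439/(17052 + (5*(-3)*(-⅕))² - 1985*(-3)*(-1)/5) = 439/(17052 + 3² - 397*3) = 439/(17052 + 9 - 1191) = 439/15870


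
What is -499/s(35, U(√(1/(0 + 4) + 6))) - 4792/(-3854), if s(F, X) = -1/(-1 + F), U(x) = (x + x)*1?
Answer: 32695878/1927 ≈ 16967.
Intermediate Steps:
U(x) = 2*x (U(x) = (2*x)*1 = 2*x)
-499/s(35, U(√(1/(0 + 4) + 6))) - 4792/(-3854) = -499/((-1/(-1 + 35))) - 4792/(-3854) = -499/((-1/34)) - 4792*(-1/3854) = -499/((-1*1/34)) + 2396/1927 = -499/(-1/34) + 2396/1927 = -499*(-34) + 2396/1927 = 16966 + 2396/1927 = 32695878/1927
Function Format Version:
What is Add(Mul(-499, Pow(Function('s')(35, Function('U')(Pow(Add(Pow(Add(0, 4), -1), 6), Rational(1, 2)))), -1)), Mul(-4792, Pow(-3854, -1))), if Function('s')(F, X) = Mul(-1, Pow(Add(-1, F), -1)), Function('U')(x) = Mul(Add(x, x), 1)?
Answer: Rational(32695878, 1927) ≈ 16967.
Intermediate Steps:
Function('U')(x) = Mul(2, x) (Function('U')(x) = Mul(Mul(2, x), 1) = Mul(2, x))
Add(Mul(-499, Pow(Function('s')(35, Function('U')(Pow(Add(Pow(Add(0, 4), -1), 6), Rational(1, 2)))), -1)), Mul(-4792, Pow(-3854, -1))) = Add(Mul(-499, Pow(Mul(-1, Pow(Add(-1, 35), -1)), -1)), Mul(-4792, Pow(-3854, -1))) = Add(Mul(-499, Pow(Mul(-1, Pow(34, -1)), -1)), Mul(-4792, Rational(-1, 3854))) = Add(Mul(-499, Pow(Mul(-1, Rational(1, 34)), -1)), Rational(2396, 1927)) = Add(Mul(-499, Pow(Rational(-1, 34), -1)), Rational(2396, 1927)) = Add(Mul(-499, -34), Rational(2396, 1927)) = Add(16966, Rational(2396, 1927)) = Rational(32695878, 1927)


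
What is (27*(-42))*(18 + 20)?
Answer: -43092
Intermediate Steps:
(27*(-42))*(18 + 20) = -1134*38 = -43092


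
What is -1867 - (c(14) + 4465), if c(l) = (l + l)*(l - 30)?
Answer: -5884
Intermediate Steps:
c(l) = 2*l*(-30 + l) (c(l) = (2*l)*(-30 + l) = 2*l*(-30 + l))
-1867 - (c(14) + 4465) = -1867 - (2*14*(-30 + 14) + 4465) = -1867 - (2*14*(-16) + 4465) = -1867 - (-448 + 4465) = -1867 - 1*4017 = -1867 - 4017 = -5884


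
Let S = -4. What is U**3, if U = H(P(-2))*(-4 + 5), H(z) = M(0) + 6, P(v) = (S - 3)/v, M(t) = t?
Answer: 216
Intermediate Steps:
P(v) = -7/v (P(v) = (-4 - 3)/v = -7/v)
H(z) = 6 (H(z) = 0 + 6 = 6)
U = 6 (U = 6*(-4 + 5) = 6*1 = 6)
U**3 = 6**3 = 216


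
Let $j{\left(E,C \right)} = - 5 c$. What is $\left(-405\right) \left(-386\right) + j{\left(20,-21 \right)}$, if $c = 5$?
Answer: $156305$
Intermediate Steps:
$j{\left(E,C \right)} = -25$ ($j{\left(E,C \right)} = \left(-5\right) 5 = -25$)
$\left(-405\right) \left(-386\right) + j{\left(20,-21 \right)} = \left(-405\right) \left(-386\right) - 25 = 156330 - 25 = 156305$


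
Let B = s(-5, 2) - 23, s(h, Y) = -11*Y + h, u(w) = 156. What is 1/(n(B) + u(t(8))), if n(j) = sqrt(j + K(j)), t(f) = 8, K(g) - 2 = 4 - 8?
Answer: 3/469 - I*sqrt(13)/12194 ≈ 0.0063966 - 0.00029568*I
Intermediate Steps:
K(g) = -2 (K(g) = 2 + (4 - 8) = 2 - 4 = -2)
s(h, Y) = h - 11*Y
B = -50 (B = (-5 - 11*2) - 23 = (-5 - 22) - 23 = -27 - 23 = -50)
n(j) = sqrt(-2 + j) (n(j) = sqrt(j - 2) = sqrt(-2 + j))
1/(n(B) + u(t(8))) = 1/(sqrt(-2 - 50) + 156) = 1/(sqrt(-52) + 156) = 1/(2*I*sqrt(13) + 156) = 1/(156 + 2*I*sqrt(13))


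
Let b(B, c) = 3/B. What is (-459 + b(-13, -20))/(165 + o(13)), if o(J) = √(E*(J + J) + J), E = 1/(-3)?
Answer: -1477575/530803 + 2985*√39/530803 ≈ -2.7485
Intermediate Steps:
E = -⅓ ≈ -0.33333
o(J) = √3*√J/3 (o(J) = √(-(J + J)/3 + J) = √(-2*J/3 + J) = √(J/3) = √3*√J/3)
(-459 + b(-13, -20))/(165 + o(13)) = (-459 + 3/(-13))/(165 + √3*√13/3) = (-459 + 3*(-1/13))/(165 + √39/3) = (-459 - 3/13)/(165 + √39/3) = -5970/(13*(165 + √39/3))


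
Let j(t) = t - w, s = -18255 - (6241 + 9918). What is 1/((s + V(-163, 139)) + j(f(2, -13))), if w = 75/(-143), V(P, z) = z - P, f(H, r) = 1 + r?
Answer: -143/4879657 ≈ -2.9305e-5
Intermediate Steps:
w = -75/143 (w = 75*(-1/143) = -75/143 ≈ -0.52448)
s = -34414 (s = -18255 - 1*16159 = -18255 - 16159 = -34414)
j(t) = 75/143 + t (j(t) = t - 1*(-75/143) = t + 75/143 = 75/143 + t)
1/((s + V(-163, 139)) + j(f(2, -13))) = 1/((-34414 + (139 - 1*(-163))) + (75/143 + (1 - 13))) = 1/((-34414 + (139 + 163)) + (75/143 - 12)) = 1/((-34414 + 302) - 1641/143) = 1/(-34112 - 1641/143) = 1/(-4879657/143) = -143/4879657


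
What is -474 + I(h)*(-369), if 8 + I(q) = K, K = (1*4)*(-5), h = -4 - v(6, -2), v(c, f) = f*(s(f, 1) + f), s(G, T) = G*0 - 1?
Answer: 9858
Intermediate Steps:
s(G, T) = -1 (s(G, T) = 0 - 1 = -1)
v(c, f) = f*(-1 + f)
h = -10 (h = -4 - (-2)*(-1 - 2) = -4 - (-2)*(-3) = -4 - 1*6 = -4 - 6 = -10)
K = -20 (K = 4*(-5) = -20)
I(q) = -28 (I(q) = -8 - 20 = -28)
-474 + I(h)*(-369) = -474 - 28*(-369) = -474 + 10332 = 9858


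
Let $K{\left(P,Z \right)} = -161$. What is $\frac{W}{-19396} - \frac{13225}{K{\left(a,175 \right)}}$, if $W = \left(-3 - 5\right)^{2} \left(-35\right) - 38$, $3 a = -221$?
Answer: $\frac{5584323}{67886} \approx 82.26$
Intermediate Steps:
$a = - \frac{221}{3}$ ($a = \frac{1}{3} \left(-221\right) = - \frac{221}{3} \approx -73.667$)
$W = -2278$ ($W = \left(-8\right)^{2} \left(-35\right) - 38 = 64 \left(-35\right) - 38 = -2240 - 38 = -2278$)
$\frac{W}{-19396} - \frac{13225}{K{\left(a,175 \right)}} = - \frac{2278}{-19396} - \frac{13225}{-161} = \left(-2278\right) \left(- \frac{1}{19396}\right) - - \frac{575}{7} = \frac{1139}{9698} + \frac{575}{7} = \frac{5584323}{67886}$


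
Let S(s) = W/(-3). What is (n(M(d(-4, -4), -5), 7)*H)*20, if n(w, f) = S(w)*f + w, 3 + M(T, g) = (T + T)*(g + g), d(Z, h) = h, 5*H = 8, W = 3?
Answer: 2240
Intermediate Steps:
H = 8/5 (H = (⅕)*8 = 8/5 ≈ 1.6000)
S(s) = -1 (S(s) = 3/(-3) = 3*(-⅓) = -1)
M(T, g) = -3 + 4*T*g (M(T, g) = -3 + (T + T)*(g + g) = -3 + (2*T)*(2*g) = -3 + 4*T*g)
n(w, f) = w - f (n(w, f) = -f + w = w - f)
(n(M(d(-4, -4), -5), 7)*H)*20 = (((-3 + 4*(-4)*(-5)) - 1*7)*(8/5))*20 = (((-3 + 80) - 7)*(8/5))*20 = ((77 - 7)*(8/5))*20 = (70*(8/5))*20 = 112*20 = 2240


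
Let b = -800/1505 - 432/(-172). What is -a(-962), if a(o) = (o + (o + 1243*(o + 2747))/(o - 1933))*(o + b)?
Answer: -481878064126/290465 ≈ -1.6590e+6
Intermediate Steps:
b = 596/301 (b = -800*1/1505 - 432*(-1/172) = -160/301 + 108/43 = 596/301 ≈ 1.9801)
a(o) = (596/301 + o)*(o + (3414521 + 1244*o)/(-1933 + o)) (a(o) = (o + (o + 1243*(o + 2747))/(o - 1933))*(o + 596/301) = (o + (o + 1243*(2747 + o))/(-1933 + o))*(596/301 + o) = (o + (o + (3414521 + 1243*o))/(-1933 + o))*(596/301 + o) = (o + (3414521 + 1244*o)/(-1933 + o))*(596/301 + o) = (596/301 + o)*(o + (3414521 + 1244*o)/(-1933 + o)))
-a(-962) = -(2035054516 - 206793*(-962)² + 301*(-962)³ + 1027360177*(-962))/(301*(-1933 - 962)) = -(2035054516 - 206793*925444 + 301*(-890277128) - 988320490274)/(301*(-2895)) = -(-1)*(2035054516 - 191375341092 - 267973415528 - 988320490274)/(301*2895) = -(-1)*(-1445634192378)/(301*2895) = -1*481878064126/290465 = -481878064126/290465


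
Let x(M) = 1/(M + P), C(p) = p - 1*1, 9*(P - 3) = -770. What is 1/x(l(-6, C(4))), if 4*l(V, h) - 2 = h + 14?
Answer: -2801/36 ≈ -77.806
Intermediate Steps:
P = -743/9 (P = 3 + (1/9)*(-770) = 3 - 770/9 = -743/9 ≈ -82.556)
C(p) = -1 + p (C(p) = p - 1 = -1 + p)
l(V, h) = 4 + h/4 (l(V, h) = 1/2 + (h + 14)/4 = 1/2 + (14 + h)/4 = 1/2 + (7/2 + h/4) = 4 + h/4)
x(M) = 1/(-743/9 + M) (x(M) = 1/(M - 743/9) = 1/(-743/9 + M))
1/x(l(-6, C(4))) = 1/(9/(-743 + 9*(4 + (-1 + 4)/4))) = 1/(9/(-743 + 9*(4 + (1/4)*3))) = 1/(9/(-743 + 9*(4 + 3/4))) = 1/(9/(-743 + 9*(19/4))) = 1/(9/(-743 + 171/4)) = 1/(9/(-2801/4)) = 1/(9*(-4/2801)) = 1/(-36/2801) = -2801/36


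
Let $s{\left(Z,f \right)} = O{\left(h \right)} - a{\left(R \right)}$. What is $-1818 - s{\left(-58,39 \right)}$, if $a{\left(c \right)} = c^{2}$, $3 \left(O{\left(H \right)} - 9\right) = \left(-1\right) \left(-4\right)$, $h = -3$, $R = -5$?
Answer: $- \frac{5410}{3} \approx -1803.3$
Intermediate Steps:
$O{\left(H \right)} = \frac{31}{3}$ ($O{\left(H \right)} = 9 + \frac{\left(-1\right) \left(-4\right)}{3} = 9 + \frac{1}{3} \cdot 4 = 9 + \frac{4}{3} = \frac{31}{3}$)
$s{\left(Z,f \right)} = - \frac{44}{3}$ ($s{\left(Z,f \right)} = \frac{31}{3} - \left(-5\right)^{2} = \frac{31}{3} - 25 = - \frac{44}{3}$)
$-1818 - s{\left(-58,39 \right)} = -1818 - - \frac{44}{3} = -1818 + \frac{44}{3} = - \frac{5410}{3}$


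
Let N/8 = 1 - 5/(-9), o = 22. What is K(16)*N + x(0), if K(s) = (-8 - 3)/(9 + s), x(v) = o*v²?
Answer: -1232/225 ≈ -5.4756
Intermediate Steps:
x(v) = 22*v²
K(s) = -11/(9 + s)
N = 112/9 (N = 8*(1 - 5/(-9)) = 8*(1 - 5*(-⅑)) = 8*(1 + 5/9) = 8*(14/9) = 112/9 ≈ 12.444)
K(16)*N + x(0) = -11/(9 + 16)*(112/9) + 22*0² = -11/25*(112/9) + 22*0 = -11*1/25*(112/9) + 0 = -11/25*112/9 + 0 = -1232/225 + 0 = -1232/225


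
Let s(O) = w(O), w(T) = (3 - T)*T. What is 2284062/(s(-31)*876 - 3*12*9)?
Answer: -380677/153938 ≈ -2.4729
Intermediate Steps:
w(T) = T*(3 - T)
s(O) = O*(3 - O)
2284062/(s(-31)*876 - 3*12*9) = 2284062/(-31*(3 - 1*(-31))*876 - 3*12*9) = 2284062/(-31*(3 + 31)*876 - 36*9) = 2284062/(-31*34*876 - 324) = 2284062/(-1054*876 - 324) = 2284062/(-923304 - 324) = 2284062/(-923628) = 2284062*(-1/923628) = -380677/153938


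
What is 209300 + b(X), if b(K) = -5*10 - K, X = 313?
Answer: 208937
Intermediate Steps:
b(K) = -50 - K
209300 + b(X) = 209300 + (-50 - 1*313) = 209300 + (-50 - 313) = 209300 - 363 = 208937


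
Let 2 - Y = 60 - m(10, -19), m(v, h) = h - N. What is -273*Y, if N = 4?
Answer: 22113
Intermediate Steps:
m(v, h) = -4 + h (m(v, h) = h - 1*4 = h - 4 = -4 + h)
Y = -81 (Y = 2 - (60 - (-4 - 19)) = 2 - (60 - 1*(-23)) = 2 - (60 + 23) = 2 - 1*83 = 2 - 83 = -81)
-273*Y = -273*(-81) = 22113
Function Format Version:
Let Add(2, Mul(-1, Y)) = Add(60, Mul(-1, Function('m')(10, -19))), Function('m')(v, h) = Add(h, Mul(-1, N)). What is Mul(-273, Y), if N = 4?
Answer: 22113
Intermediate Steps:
Function('m')(v, h) = Add(-4, h) (Function('m')(v, h) = Add(h, Mul(-1, 4)) = Add(h, -4) = Add(-4, h))
Y = -81 (Y = Add(2, Mul(-1, Add(60, Mul(-1, Add(-4, -19))))) = Add(2, Mul(-1, Add(60, Mul(-1, -23)))) = Add(2, Mul(-1, Add(60, 23))) = Add(2, Mul(-1, 83)) = Add(2, -83) = -81)
Mul(-273, Y) = Mul(-273, -81) = 22113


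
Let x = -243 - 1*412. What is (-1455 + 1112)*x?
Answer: 224665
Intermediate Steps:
x = -655 (x = -243 - 412 = -655)
(-1455 + 1112)*x = (-1455 + 1112)*(-655) = -343*(-655) = 224665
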